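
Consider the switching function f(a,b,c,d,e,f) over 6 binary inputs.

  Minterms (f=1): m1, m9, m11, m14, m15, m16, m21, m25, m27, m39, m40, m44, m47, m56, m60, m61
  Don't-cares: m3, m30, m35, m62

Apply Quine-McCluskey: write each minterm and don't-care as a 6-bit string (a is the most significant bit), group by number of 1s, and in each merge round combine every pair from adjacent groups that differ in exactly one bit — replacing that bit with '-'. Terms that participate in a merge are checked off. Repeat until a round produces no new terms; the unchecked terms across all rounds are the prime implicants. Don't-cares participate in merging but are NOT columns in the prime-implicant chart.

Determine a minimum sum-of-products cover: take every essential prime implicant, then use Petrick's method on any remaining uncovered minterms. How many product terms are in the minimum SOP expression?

8

Round 0: 000001✓ 000011✓ 001001✓ 001011✓ 001110✓ 001111✓ 010000 010101 011001✓ 011011✓ 011110✓ 100011✓ 100111✓ 101000✓ 101100✓ 101111✓ 111000✓ 111100✓ 111101✓ 111110✓
Round 1: -00011 -01111 -11110 0-1001✓ 0-1011✓ 0-1110 00-001✓ 00-011✓ 0000-1✓ 001-11 0010-1✓ 00111- 0110-1✓ 1-1000✓ 1-1100✓ 10-111 100-11 101-00✓ 111-00✓ 1111-0 11110-
Round 2: 0-10-1 00-0-1 1-1-00
PIs = {-00011, -01111, -11110, 0-10-1, 0-1110, 00-0-1, 001-11, 00111-, 010000, 010101, 1-1-00, 10-111, 100-11, 1111-0, 11110-}
Coverage chart:
  m1: 00-0-1 ←essential
  m9: 0-10-1,00-0-1
  m11: 0-10-1,00-0-1,001-11
  m14: 0-1110,00111-
  m15: -01111,001-11,00111-
  m16: 010000 ←essential
  m21: 010101 ←essential
  m25: 0-10-1 ←essential
  m27: 0-10-1 ←essential
  m39: 10-111,100-11
  m40: 1-1-00 ←essential
  m44: 1-1-00 ←essential
  m47: -01111,10-111
  m56: 1-1-00 ←essential
  m60: 1-1-00,1111-0,11110-
  m61: 11110- ←essential
Essential: 0-10-1, 00-0-1, 010000, 010101, 1-1-00, 11110-
Petrick residual → 00111-, 10-111
Min cover (8 terms): a'cd'f + a'b'd'f + a'b'cde + a'bc'd'e'f' + a'bc'de'f + ace'f' + ab'def + abcde'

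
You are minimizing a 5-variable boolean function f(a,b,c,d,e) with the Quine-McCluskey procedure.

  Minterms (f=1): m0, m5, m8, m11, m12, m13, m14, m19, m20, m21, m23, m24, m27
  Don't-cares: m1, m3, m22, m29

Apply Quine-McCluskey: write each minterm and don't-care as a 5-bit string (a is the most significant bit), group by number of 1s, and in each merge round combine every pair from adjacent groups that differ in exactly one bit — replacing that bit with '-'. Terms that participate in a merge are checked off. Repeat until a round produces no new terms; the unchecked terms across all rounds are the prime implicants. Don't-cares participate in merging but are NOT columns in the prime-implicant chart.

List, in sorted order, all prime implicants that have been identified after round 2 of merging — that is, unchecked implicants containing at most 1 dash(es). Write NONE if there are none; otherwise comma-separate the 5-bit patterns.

-1000, 0-000, 00-01, 000-1, 0000-, 01-00, 011-0, 0110-, 10-11

size-2^0 implicants → 00000(✓)  00001(✓)  00011(✓)  00101(✓)  01000(✓)  01011(✓)  01100(✓)  01101(✓)  01110(✓)  10011(✓)  10100(✓)  10101(✓)  10110(✓)  10111(✓)  11000(✓)  11011(✓)  11101(✓)
size-2^1 implicants → -0011(✓)  -0101(✓)  -1000  -1011(✓)  -1101(✓)  0-000  0-011(✓)  0-101(✓)  00-01  000-1  0000-  01-00  011-0  0110-  1-011(✓)  1-101(✓)  10-11  101-0(✓)  101-1(✓)  1010-(✓)  1011-(✓)
size-2^2 implicants → --011  --101  101--
Unchecked terms (primes): --011, --101, -1000, 0-000, 00-01, 000-1, 0000-, 01-00, 011-0, 0110-, 10-11, 101--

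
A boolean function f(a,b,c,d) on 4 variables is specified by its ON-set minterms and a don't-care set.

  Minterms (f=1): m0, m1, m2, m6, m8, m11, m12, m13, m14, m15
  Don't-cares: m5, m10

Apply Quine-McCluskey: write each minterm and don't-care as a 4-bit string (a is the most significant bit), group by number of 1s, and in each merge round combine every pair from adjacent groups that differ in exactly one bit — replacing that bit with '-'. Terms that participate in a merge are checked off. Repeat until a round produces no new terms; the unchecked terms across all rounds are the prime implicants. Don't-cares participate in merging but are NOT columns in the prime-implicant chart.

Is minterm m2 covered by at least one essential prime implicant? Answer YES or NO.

YES

size-2^0 implicants → 0000(✓)  0001(✓)  0010(✓)  0101(✓)  0110(✓)  1000(✓)  1010(✓)  1011(✓)  1100(✓)  1101(✓)  1110(✓)  1111(✓)
size-2^1 implicants → -000(✓)  -010(✓)  -101  -110(✓)  0-01  0-10(✓)  00-0(✓)  000-  1-00(✓)  1-10(✓)  1-11(✓)  10-0(✓)  101-(✓)  11-0(✓)  11-1(✓)  110-(✓)  111-(✓)
size-2^2 implicants → --10  -0-0  1--0  1-1-  11--
Unchecked terms (primes): --10, -0-0, -101, 0-01, 000-, 1--0, 1-1-, 11--
Minterm coverage:
  m0 ⊆ -0-0,000-
  m1 ⊆ 0-01,000-
  m2 ⊆ --10,-0-0
  m6 ⊆ --10 [E]
  m8 ⊆ -0-0,1--0
  m11 ⊆ 1-1- [E]
  m12 ⊆ 1--0,11--
  m13 ⊆ -101,11--
  m14 ⊆ --10,1--0,1-1-,11--
  m15 ⊆ 1-1-,11--
E = {--10, 1-1-}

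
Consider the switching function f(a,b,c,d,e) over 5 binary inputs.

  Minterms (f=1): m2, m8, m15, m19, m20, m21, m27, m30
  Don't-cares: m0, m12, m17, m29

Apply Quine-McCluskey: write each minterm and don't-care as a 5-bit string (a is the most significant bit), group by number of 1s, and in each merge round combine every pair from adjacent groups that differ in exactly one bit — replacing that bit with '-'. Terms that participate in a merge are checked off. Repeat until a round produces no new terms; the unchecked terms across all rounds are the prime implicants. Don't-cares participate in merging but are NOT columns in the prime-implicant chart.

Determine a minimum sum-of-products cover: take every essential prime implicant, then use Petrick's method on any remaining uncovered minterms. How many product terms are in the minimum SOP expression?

size-2^0 implicants → 00000(✓)  00010(✓)  01000(✓)  01100(✓)  01111  10001(✓)  10011(✓)  10100(✓)  10101(✓)  11011(✓)  11101(✓)  11110
size-2^1 implicants → 0-000  000-0  01-00  1-011  1-101  10-01  100-1  1010-
Unchecked terms (primes): 0-000, 000-0, 01-00, 01111, 1-011, 1-101, 10-01, 100-1, 1010-, 11110
Minterm coverage:
  m2 ⊆ 000-0 [E]
  m8 ⊆ 0-000,01-00
  m15 ⊆ 01111 [E]
  m19 ⊆ 1-011,100-1
  m20 ⊆ 1010- [E]
  m21 ⊆ 1-101,10-01,1010-
  m27 ⊆ 1-011 [E]
  m30 ⊆ 11110 [E]
E = {000-0, 01111, 1-011, 1010-, 11110}
Petrick residual → 0-000
Cover = a'c'd'e' + a'b'c'e' + a'bcde + ac'de + ab'cd' + abcde'  |cover|=6

6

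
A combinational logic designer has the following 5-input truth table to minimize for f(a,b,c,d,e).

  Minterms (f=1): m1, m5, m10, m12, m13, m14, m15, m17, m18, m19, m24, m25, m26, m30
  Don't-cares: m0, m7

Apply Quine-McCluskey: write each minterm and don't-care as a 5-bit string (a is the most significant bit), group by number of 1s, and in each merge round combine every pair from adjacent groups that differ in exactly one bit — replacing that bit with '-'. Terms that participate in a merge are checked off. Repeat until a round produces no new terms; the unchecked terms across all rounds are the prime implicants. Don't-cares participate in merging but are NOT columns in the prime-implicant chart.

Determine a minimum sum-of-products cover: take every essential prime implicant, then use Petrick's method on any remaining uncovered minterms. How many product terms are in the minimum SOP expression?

6

Round 0: 00000✓ 00001✓ 00101✓ 00111✓ 01010✓ 01100✓ 01101✓ 01110✓ 01111✓ 10001✓ 10010✓ 10011✓ 11000✓ 11001✓ 11010✓ 11110✓
Round 1: -0001 -1010✓ -1110✓ 0-101✓ 0-111✓ 00-01 0000- 001-1✓ 01-10✓ 011-0✓ 011-1✓ 0110-✓ 0111-✓ 1-001 1-010 100-1 1001- 11-10✓ 110-0 1100-
Round 2: -1-10 0-1-1 011--
PIs = {-0001, -1-10, 0-1-1, 00-01, 0000-, 011--, 1-001, 1-010, 100-1, 1001-, 110-0, 1100-}
Coverage chart:
  m1: -0001,00-01,0000-
  m5: 0-1-1,00-01
  m10: -1-10 ←essential
  m12: 011-- ←essential
  m13: 0-1-1,011--
  m14: -1-10,011--
  m15: 0-1-1,011--
  m17: -0001,1-001,100-1
  m18: 1-010,1001-
  m19: 100-1,1001-
  m24: 110-0,1100-
  m25: 1-001,1100-
  m26: -1-10,1-010,110-0
  m30: -1-10 ←essential
Essential: -1-10, 011--
Petrick residual → -0001, 0-1-1, 1001-, 1100-
Min cover (6 terms): b'c'd'e + bde' + a'ce + a'bc + ab'c'd + abc'd'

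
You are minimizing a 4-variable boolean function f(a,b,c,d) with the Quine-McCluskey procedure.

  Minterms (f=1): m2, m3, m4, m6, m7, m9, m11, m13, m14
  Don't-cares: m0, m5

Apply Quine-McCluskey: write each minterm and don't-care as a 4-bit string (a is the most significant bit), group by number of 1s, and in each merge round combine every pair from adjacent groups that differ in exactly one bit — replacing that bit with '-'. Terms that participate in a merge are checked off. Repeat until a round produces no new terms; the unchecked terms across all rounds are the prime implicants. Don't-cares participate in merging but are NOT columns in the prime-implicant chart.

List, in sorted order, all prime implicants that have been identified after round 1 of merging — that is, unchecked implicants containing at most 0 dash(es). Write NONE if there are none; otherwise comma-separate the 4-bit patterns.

NONE

size-2^0 implicants → 0000(✓)  0010(✓)  0011(✓)  0100(✓)  0101(✓)  0110(✓)  0111(✓)  1001(✓)  1011(✓)  1101(✓)  1110(✓)
size-2^1 implicants → -011  -101  -110  0-00(✓)  0-10(✓)  0-11(✓)  00-0(✓)  001-(✓)  01-0(✓)  01-1(✓)  010-(✓)  011-(✓)  1-01  10-1
size-2^2 implicants → 0--0  0-1-  01--
Unchecked terms (primes): -011, -101, -110, 0--0, 0-1-, 01--, 1-01, 10-1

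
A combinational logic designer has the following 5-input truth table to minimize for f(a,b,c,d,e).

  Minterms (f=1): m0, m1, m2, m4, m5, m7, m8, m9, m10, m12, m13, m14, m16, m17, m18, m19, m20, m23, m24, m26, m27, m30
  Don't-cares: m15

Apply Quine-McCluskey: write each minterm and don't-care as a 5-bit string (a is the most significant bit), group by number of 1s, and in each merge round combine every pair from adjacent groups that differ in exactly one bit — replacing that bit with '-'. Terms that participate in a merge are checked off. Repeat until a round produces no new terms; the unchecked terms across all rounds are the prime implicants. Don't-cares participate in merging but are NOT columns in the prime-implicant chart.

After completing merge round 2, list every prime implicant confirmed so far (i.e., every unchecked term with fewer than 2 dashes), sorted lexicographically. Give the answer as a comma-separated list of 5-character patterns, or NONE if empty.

-0111, 10-11

[col 0] 00000*, 00001*, 00010*, 00100*, 00101*, 00111*, 01000*, 01001*, 01010*, 01100*, 01101*, 01110*, 01111*, 10000*, 10001*, 10010*, 10011*, 10100*, 10111*, 11000*, 11010*, 11011*, 11110*
[col 1] -0000*, -0001*, -0010*, -0100*, -0111, -1000*, -1010*, -1110*, 0-000*, 0-001*, 0-010*, 0-100*, 0-101*, 0-111*, 00-00*, 00-01*, 000-0*, 0000-*, 001-1*, 0010-*, 01-00*, 01-01*, 01-10*, 010-0*, 0100-*, 011-0*, 011-1*, 0110-*, 0111-*, 1-000*, 1-010*, 1-011*, 10-00*, 10-11, 100-0*, 100-1*, 1000-*, 1001-*, 11-10*, 110-0*, 1101-*
[col 2] --000*, --010*, -0-00, -00-0*, -000-, -1-10, -10-0*, 0--00*, 0--01*, 0-0-0*, 0-00-*, 0-1-1, 0-10-*, 00-0-*, 01--0, 01-0-*, 011--, 1-0-0*, 1-01-, 100--
[col 3] --0-0, 0--0-
Prime implicants: --0-0, -0-00, -000-, -0111, -1-10, 0--0-, 0-1-1, 01--0, 011--, 1-01-, 10-11, 100--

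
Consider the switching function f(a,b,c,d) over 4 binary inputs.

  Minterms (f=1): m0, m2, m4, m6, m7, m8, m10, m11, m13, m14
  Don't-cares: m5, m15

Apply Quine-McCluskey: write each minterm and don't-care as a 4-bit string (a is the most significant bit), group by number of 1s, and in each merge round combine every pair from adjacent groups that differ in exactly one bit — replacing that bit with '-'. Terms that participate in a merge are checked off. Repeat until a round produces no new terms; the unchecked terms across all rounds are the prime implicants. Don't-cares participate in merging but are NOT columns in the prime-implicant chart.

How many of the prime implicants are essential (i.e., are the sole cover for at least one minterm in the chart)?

3

Round 0: 0000✓ 0010✓ 0100✓ 0101✓ 0110✓ 0111✓ 1000✓ 1010✓ 1011✓ 1101✓ 1110✓ 1111✓
Round 1: -000✓ -010✓ -101✓ -110✓ -111✓ 0-00✓ 0-10✓ 00-0✓ 01-0✓ 01-1✓ 010-✓ 011-✓ 1-10✓ 1-11✓ 10-0✓ 101-✓ 11-1✓ 111-✓
Round 2: --10 -0-0 -1-1 -11- 0--0 01-- 1-1-
PIs = {--10, -0-0, -1-1, -11-, 0--0, 01--, 1-1-}
Coverage chart:
  m0: -0-0,0--0
  m2: --10,-0-0,0--0
  m4: 0--0,01--
  m6: --10,-11-,0--0,01--
  m7: -1-1,-11-,01--
  m8: -0-0 ←essential
  m10: --10,-0-0,1-1-
  m11: 1-1- ←essential
  m13: -1-1 ←essential
  m14: --10,-11-,1-1-
Essential: -0-0, -1-1, 1-1-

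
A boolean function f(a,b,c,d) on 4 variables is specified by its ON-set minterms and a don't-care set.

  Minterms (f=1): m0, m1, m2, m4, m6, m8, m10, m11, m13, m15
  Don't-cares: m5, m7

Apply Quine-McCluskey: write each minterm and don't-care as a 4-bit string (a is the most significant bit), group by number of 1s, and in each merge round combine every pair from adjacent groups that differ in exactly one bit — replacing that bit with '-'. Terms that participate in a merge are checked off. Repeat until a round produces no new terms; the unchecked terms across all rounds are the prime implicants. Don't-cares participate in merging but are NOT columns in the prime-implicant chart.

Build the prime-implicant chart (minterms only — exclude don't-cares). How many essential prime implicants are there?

Round 0: 0000✓ 0001✓ 0010✓ 0100✓ 0101✓ 0110✓ 0111✓ 1000✓ 1010✓ 1011✓ 1101✓ 1111✓
Round 1: -000✓ -010✓ -101✓ -111✓ 0-00✓ 0-01✓ 0-10✓ 00-0✓ 000-✓ 01-0✓ 01-1✓ 010-✓ 011-✓ 1-11 10-0✓ 101- 11-1✓
Round 2: -0-0 -1-1 0--0 0-0- 01--
PIs = {-0-0, -1-1, 0--0, 0-0-, 01--, 1-11, 101-}
Coverage chart:
  m0: -0-0,0--0,0-0-
  m1: 0-0- ←essential
  m2: -0-0,0--0
  m4: 0--0,0-0-,01--
  m6: 0--0,01--
  m8: -0-0 ←essential
  m10: -0-0,101-
  m11: 1-11,101-
  m13: -1-1 ←essential
  m15: -1-1,1-11
Essential: -0-0, -1-1, 0-0-

3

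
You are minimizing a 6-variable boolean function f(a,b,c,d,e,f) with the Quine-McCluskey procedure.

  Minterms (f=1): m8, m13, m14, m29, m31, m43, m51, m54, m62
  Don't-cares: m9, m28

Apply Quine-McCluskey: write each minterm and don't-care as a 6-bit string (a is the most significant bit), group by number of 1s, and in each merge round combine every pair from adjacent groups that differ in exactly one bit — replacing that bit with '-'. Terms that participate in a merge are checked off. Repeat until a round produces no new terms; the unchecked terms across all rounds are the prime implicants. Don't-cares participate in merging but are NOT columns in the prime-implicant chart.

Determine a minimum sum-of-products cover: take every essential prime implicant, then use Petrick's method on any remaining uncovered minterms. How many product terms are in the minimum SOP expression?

size-2^0 implicants → 001000(✓)  001001(✓)  001101(✓)  001110  011100(✓)  011101(✓)  011111(✓)  101011  110011  110110(✓)  111110(✓)
size-2^1 implicants → 0-1101  001-01  00100-  0111-1  01110-  11-110
Unchecked terms (primes): 0-1101, 001-01, 00100-, 001110, 0111-1, 01110-, 101011, 11-110, 110011
Minterm coverage:
  m8 ⊆ 00100- [E]
  m13 ⊆ 0-1101,001-01
  m14 ⊆ 001110 [E]
  m29 ⊆ 0-1101,0111-1,01110-
  m31 ⊆ 0111-1 [E]
  m43 ⊆ 101011 [E]
  m51 ⊆ 110011 [E]
  m54 ⊆ 11-110 [E]
  m62 ⊆ 11-110 [E]
E = {00100-, 001110, 0111-1, 101011, 11-110, 110011}
Petrick residual → 0-1101
Cover = a'cde'f + a'b'cd'e' + a'b'cdef' + a'bcdf + ab'cd'ef + abdef' + abc'd'ef  |cover|=7

7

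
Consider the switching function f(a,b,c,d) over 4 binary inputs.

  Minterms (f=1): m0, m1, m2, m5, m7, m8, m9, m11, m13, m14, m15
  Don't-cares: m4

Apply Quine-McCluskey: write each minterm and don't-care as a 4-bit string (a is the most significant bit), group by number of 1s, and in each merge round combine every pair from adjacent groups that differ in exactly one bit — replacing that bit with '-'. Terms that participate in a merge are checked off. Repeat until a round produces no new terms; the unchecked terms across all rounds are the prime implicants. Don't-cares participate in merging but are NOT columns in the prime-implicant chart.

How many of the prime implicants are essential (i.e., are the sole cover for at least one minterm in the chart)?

size-2^0 implicants → 0000(✓)  0001(✓)  0010(✓)  0100(✓)  0101(✓)  0111(✓)  1000(✓)  1001(✓)  1011(✓)  1101(✓)  1110(✓)  1111(✓)
size-2^1 implicants → -000(✓)  -001(✓)  -101(✓)  -111(✓)  0-00(✓)  0-01(✓)  00-0  000-(✓)  01-1(✓)  010-(✓)  1-01(✓)  1-11(✓)  10-1(✓)  100-(✓)  11-1(✓)  111-
size-2^2 implicants → --01  -00-  -1-1  0-0-  1--1
Unchecked terms (primes): --01, -00-, -1-1, 0-0-, 00-0, 1--1, 111-
Minterm coverage:
  m0 ⊆ -00-,0-0-,00-0
  m1 ⊆ --01,-00-,0-0-
  m2 ⊆ 00-0 [E]
  m5 ⊆ --01,-1-1,0-0-
  m7 ⊆ -1-1 [E]
  m8 ⊆ -00- [E]
  m9 ⊆ --01,-00-,1--1
  m11 ⊆ 1--1 [E]
  m13 ⊆ --01,-1-1,1--1
  m14 ⊆ 111- [E]
  m15 ⊆ -1-1,1--1,111-
E = {-00-, -1-1, 00-0, 1--1, 111-}

5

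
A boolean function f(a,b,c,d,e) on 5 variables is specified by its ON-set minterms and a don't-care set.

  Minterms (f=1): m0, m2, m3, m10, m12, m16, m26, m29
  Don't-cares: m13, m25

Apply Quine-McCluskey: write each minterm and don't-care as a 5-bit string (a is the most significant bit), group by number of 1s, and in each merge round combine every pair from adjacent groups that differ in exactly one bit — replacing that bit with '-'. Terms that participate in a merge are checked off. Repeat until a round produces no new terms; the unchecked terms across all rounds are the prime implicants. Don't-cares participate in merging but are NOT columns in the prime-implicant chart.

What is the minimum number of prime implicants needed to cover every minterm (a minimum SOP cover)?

5

Round 0: 00000✓ 00010✓ 00011✓ 01010✓ 01100✓ 01101✓ 10000✓ 11001✓ 11010✓ 11101✓
Round 1: -0000 -1010 -1101 0-010 000-0 0001- 0110- 11-01
PIs = {-0000, -1010, -1101, 0-010, 000-0, 0001-, 0110-, 11-01}
Coverage chart:
  m0: -0000,000-0
  m2: 0-010,000-0,0001-
  m3: 0001- ←essential
  m10: -1010,0-010
  m12: 0110- ←essential
  m16: -0000 ←essential
  m26: -1010 ←essential
  m29: -1101,11-01
Essential: -0000, -1010, 0001-, 0110-
Petrick residual → -1101
Min cover (5 terms): b'c'd'e' + bc'de' + bcd'e + a'b'c'd + a'bcd'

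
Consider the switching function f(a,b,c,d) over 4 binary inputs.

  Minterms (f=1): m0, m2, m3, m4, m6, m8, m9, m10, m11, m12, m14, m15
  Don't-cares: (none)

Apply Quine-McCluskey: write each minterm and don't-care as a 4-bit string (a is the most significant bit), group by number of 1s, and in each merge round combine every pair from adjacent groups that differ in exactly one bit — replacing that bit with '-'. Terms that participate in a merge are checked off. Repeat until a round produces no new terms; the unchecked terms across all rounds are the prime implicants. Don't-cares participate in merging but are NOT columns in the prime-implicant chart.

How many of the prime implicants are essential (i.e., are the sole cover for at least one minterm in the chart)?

[col 0] 0000*, 0010*, 0011*, 0100*, 0110*, 1000*, 1001*, 1010*, 1011*, 1100*, 1110*, 1111*
[col 1] -000*, -010*, -011*, -100*, -110*, 0-00*, 0-10*, 00-0*, 001-*, 01-0*, 1-00*, 1-10*, 1-11*, 10-0*, 10-1*, 100-*, 101-*, 11-0*, 111-*
[col 2] --00*, --10*, -0-0*, -01-, -1-0*, 0--0*, 1--0*, 1-1-, 10--
[col 3] ---0
Prime implicants: ---0, -01-, 1-1-, 10--
PI chart (minterm → PIs covering it):
  0 | ---0  (sole → essential)
  2 | ---0,-01-
  3 | -01-  (sole → essential)
  4 | ---0  (sole → essential)
  6 | ---0  (sole → essential)
  8 | ---0,10--
  9 | 10--  (sole → essential)
  10 | ---0,-01-,1-1-,10--
  11 | -01-,1-1-,10--
  12 | ---0  (sole → essential)
  14 | ---0,1-1-
  15 | 1-1-  (sole → essential)
Essential prime implicants: ---0, -01-, 1-1-, 10--

4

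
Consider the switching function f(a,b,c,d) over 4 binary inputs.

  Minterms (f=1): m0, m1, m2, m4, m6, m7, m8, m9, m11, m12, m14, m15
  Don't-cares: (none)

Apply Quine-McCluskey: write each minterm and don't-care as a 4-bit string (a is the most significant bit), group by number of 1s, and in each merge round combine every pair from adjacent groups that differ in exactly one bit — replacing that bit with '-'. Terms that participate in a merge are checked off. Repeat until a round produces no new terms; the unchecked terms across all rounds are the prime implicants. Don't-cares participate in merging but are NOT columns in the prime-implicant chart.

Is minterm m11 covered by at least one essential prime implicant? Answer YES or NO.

[col 0] 0000*, 0001*, 0010*, 0100*, 0110*, 0111*, 1000*, 1001*, 1011*, 1100*, 1110*, 1111*
[col 1] -000*, -001*, -100*, -110*, -111*, 0-00*, 0-10*, 00-0*, 000-*, 01-0*, 011-*, 1-00*, 1-11, 10-1, 100-*, 11-0*, 111-*
[col 2] --00, -00-, -1-0, -11-, 0--0
Prime implicants: --00, -00-, -1-0, -11-, 0--0, 1-11, 10-1
PI chart (minterm → PIs covering it):
  0 | --00,-00-,0--0
  1 | -00-  (sole → essential)
  2 | 0--0  (sole → essential)
  4 | --00,-1-0,0--0
  6 | -1-0,-11-,0--0
  7 | -11-  (sole → essential)
  8 | --00,-00-
  9 | -00-,10-1
  11 | 1-11,10-1
  12 | --00,-1-0
  14 | -1-0,-11-
  15 | -11-,1-11
Essential prime implicants: -00-, -11-, 0--0

NO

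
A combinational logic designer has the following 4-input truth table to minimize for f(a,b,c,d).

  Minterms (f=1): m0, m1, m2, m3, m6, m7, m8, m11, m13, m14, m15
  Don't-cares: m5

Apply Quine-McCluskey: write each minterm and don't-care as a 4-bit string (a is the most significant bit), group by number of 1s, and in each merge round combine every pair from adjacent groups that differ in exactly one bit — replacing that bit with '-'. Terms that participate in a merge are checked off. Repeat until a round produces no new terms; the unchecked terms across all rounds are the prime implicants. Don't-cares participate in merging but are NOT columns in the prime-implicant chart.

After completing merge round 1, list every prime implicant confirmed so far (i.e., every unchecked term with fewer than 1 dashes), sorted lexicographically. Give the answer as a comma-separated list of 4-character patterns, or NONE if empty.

Round 0: 0000✓ 0001✓ 0010✓ 0011✓ 0101✓ 0110✓ 0111✓ 1000✓ 1011✓ 1101✓ 1110✓ 1111✓
Round 1: -000 -011✓ -101✓ -110✓ -111✓ 0-01✓ 0-10✓ 0-11✓ 00-0✓ 00-1✓ 000-✓ 001-✓ 01-1✓ 011-✓ 1-11✓ 11-1✓ 111-✓
Round 2: --11 -1-1 -11- 0--1 0-1- 00--
PIs = {--11, -000, -1-1, -11-, 0--1, 0-1-, 00--}

NONE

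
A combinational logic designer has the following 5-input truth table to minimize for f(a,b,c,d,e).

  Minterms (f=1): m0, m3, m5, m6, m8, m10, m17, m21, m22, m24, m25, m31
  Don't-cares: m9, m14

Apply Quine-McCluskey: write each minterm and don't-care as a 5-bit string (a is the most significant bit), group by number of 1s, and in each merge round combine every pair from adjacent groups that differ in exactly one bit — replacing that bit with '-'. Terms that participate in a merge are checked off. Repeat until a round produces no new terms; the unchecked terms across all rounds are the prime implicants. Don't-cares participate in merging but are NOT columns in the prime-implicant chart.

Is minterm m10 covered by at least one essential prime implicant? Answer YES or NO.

Round 0: 00000✓ 00011 00101✓ 00110✓ 01000✓ 01001✓ 01010✓ 01110✓ 10001✓ 10101✓ 10110✓ 11000✓ 11001✓ 11111
Round 1: -0101 -0110 -1000✓ -1001✓ 0-000 0-110 01-10 010-0 0100-✓ 1-001 10-01 1100-✓
Round 2: -100-
PIs = {-0101, -0110, -100-, 0-000, 0-110, 00011, 01-10, 010-0, 1-001, 10-01, 11111}
Coverage chart:
  m0: 0-000 ←essential
  m3: 00011 ←essential
  m5: -0101 ←essential
  m6: -0110,0-110
  m8: -100-,0-000,010-0
  m10: 01-10,010-0
  m17: 1-001,10-01
  m21: -0101,10-01
  m22: -0110 ←essential
  m24: -100- ←essential
  m25: -100-,1-001
  m31: 11111 ←essential
Essential: -0101, -0110, -100-, 0-000, 00011, 11111

NO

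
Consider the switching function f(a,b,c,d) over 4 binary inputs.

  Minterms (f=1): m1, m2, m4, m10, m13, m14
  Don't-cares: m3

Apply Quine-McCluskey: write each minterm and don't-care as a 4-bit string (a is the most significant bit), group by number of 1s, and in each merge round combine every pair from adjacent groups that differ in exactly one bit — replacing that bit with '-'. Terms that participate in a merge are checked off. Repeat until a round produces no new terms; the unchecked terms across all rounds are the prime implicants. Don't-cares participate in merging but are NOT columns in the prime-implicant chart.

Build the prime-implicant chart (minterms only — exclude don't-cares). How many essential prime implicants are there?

size-2^0 implicants → 0001(✓)  0010(✓)  0011(✓)  0100  1010(✓)  1101  1110(✓)
size-2^1 implicants → -010  00-1  001-  1-10
Unchecked terms (primes): -010, 00-1, 001-, 0100, 1-10, 1101
Minterm coverage:
  m1 ⊆ 00-1 [E]
  m2 ⊆ -010,001-
  m4 ⊆ 0100 [E]
  m10 ⊆ -010,1-10
  m13 ⊆ 1101 [E]
  m14 ⊆ 1-10 [E]
E = {00-1, 0100, 1-10, 1101}

4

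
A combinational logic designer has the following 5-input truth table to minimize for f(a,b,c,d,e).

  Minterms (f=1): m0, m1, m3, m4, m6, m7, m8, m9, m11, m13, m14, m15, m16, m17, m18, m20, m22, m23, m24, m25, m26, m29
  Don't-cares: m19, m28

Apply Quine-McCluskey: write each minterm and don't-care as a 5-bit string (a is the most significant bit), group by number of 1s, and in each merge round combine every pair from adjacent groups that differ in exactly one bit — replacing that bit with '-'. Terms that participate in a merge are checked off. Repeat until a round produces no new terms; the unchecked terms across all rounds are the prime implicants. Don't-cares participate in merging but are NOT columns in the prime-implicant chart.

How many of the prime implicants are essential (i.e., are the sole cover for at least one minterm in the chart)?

3

Round 0: 00000✓ 00001✓ 00011✓ 00100✓ 00110✓ 00111✓ 01000✓ 01001✓ 01011✓ 01101✓ 01110✓ 01111✓ 10000✓ 10001✓ 10010✓ 10011✓ 10100✓ 10110✓ 10111✓ 11000✓ 11001✓ 11010✓ 11100✓ 11101✓
Round 1: -0000✓ -0001✓ -0011✓ -0100✓ -0110✓ -0111✓ -1000✓ -1001✓ -1101✓ 0-000✓ 0-001✓ 0-011✓ 0-110✓ 0-111✓ 00-00✓ 00-11✓ 000-1✓ 0000-✓ 001-0✓ 0011-✓ 01-01✓ 01-11✓ 010-1✓ 0100-✓ 011-1✓ 0111-✓ 1-000✓ 1-001✓ 1-010✓ 1-100✓ 10-00✓ 10-10✓ 10-11✓ 100-0✓ 100-1✓ 1000-✓ 1001-✓ 101-0✓ 1011-✓ 11-00✓ 11-01✓ 110-0✓ 1100-✓ 1110-✓
Round 2: --000✓ --001✓ -0-00 -0-11 -00-1 -000-✓ -01-0 -011- -1-01 -100-✓ 0--11 0-0-1 0-00-✓ 0-11- 01--1 1--00 1-0-0 1-00-✓ 10--0 10-1- 100-- 11-0-
Round 3: --00-
PIs = {--00-, -0-00, -0-11, -00-1, -01-0, -011-, -1-01, 0--11, 0-0-1, 0-11-, 01--1, 1--00, 1-0-0, 10--0, 10-1-, 100--, 11-0-}
Coverage chart:
  m0: --00-,-0-00
  m1: --00-,-00-1,0-0-1
  m3: -0-11,-00-1,0--11,0-0-1
  m4: -0-00,-01-0
  m6: -01-0,-011-,0-11-
  m7: -0-11,-011-,0--11,0-11-
  m8: --00- ←essential
  m9: --00-,-1-01,0-0-1,01--1
  m11: 0--11,0-0-1,01--1
  m13: -1-01,01--1
  m14: 0-11- ←essential
  m15: 0--11,0-11-,01--1
  m16: --00-,-0-00,1--00,1-0-0,10--0,100--
  m17: --00-,-00-1,100--
  m18: 1-0-0,10--0,10-1-,100--
  m20: -0-00,-01-0,1--00,10--0
  m22: -01-0,-011-,10--0,10-1-
  m23: -0-11,-011-,10-1-
  m24: --00-,1--00,1-0-0,11-0-
  m25: --00-,-1-01,11-0-
  m26: 1-0-0 ←essential
  m29: -1-01,11-0-
Essential: --00-, 0-11-, 1-0-0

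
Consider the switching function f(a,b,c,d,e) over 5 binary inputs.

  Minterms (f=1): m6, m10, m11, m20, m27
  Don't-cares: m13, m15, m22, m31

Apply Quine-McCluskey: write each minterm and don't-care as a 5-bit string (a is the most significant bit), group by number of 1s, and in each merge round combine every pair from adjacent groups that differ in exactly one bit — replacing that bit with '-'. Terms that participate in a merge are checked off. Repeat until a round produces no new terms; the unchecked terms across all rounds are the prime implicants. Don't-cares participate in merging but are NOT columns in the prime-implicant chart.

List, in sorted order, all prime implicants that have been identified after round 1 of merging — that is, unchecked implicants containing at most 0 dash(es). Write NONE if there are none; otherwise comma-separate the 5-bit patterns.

NONE

[col 0] 00110*, 01010*, 01011*, 01101*, 01111*, 10100*, 10110*, 11011*, 11111*
[col 1] -0110, -1011*, -1111*, 01-11*, 0101-, 011-1, 101-0, 11-11*
[col 2] -1-11
Prime implicants: -0110, -1-11, 0101-, 011-1, 101-0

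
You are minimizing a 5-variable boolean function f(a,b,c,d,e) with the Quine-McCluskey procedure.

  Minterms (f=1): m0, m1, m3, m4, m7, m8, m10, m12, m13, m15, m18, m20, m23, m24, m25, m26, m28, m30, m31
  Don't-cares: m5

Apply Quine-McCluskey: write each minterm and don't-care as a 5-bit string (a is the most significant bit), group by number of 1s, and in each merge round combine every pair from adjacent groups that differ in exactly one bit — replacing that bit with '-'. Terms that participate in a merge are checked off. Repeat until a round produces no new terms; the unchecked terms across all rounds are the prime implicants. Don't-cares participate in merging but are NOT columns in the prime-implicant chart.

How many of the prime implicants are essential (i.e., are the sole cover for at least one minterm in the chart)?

Round 0: 00000✓ 00001✓ 00011✓ 00100✓ 00101✓ 00111✓ 01000✓ 01010✓ 01100✓ 01101✓ 01111✓ 10010✓ 10100✓ 10111✓ 11000✓ 11001✓ 11010✓ 11100✓ 11110✓ 11111✓
Round 1: -0100✓ -0111✓ -1000✓ -1010✓ -1100✓ -1111✓ 0-000✓ 0-100✓ 0-101✓ 0-111✓ 00-00✓ 00-01✓ 00-11✓ 000-1✓ 0000-✓ 001-1✓ 0010-✓ 01-00✓ 010-0✓ 011-1✓ 0110-✓ 1-010 1-100✓ 1-111✓ 11-00✓ 11-10✓ 110-0✓ 1100- 111-0✓ 1111-
Round 2: --100 --111 -1-00 -10-0 0--00 0-1-1 0-10- 00--1 00-0- 11--0
PIs = {--100, --111, -1-00, -10-0, 0--00, 0-1-1, 0-10-, 00--1, 00-0-, 1-010, 11--0, 1100-, 1111-}
Coverage chart:
  m0: 0--00,00-0-
  m1: 00--1,00-0-
  m3: 00--1 ←essential
  m4: --100,0--00,0-10-,00-0-
  m7: --111,0-1-1,00--1
  m8: -1-00,-10-0,0--00
  m10: -10-0 ←essential
  m12: --100,-1-00,0--00,0-10-
  m13: 0-1-1,0-10-
  m15: --111,0-1-1
  m18: 1-010 ←essential
  m20: --100 ←essential
  m23: --111 ←essential
  m24: -1-00,-10-0,11--0,1100-
  m25: 1100- ←essential
  m26: -10-0,1-010,11--0
  m28: --100,-1-00,11--0
  m30: 11--0,1111-
  m31: --111,1111-
Essential: --100, --111, -10-0, 00--1, 1-010, 1100-

6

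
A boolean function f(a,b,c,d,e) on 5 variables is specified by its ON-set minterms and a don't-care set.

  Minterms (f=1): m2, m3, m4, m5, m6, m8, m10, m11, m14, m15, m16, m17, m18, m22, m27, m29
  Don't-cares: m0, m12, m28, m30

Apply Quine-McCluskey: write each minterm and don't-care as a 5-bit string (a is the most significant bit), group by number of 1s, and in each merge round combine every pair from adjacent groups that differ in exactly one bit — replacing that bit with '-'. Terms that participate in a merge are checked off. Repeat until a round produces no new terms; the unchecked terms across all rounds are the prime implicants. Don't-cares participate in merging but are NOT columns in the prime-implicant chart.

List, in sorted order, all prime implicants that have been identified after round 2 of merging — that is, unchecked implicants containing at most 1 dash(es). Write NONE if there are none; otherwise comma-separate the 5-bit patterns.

[col 0] 00000*, 00010*, 00011*, 00100*, 00101*, 00110*, 01000*, 01010*, 01011*, 01100*, 01110*, 01111*, 10000*, 10001*, 10010*, 10110*, 11011*, 11100*, 11101*, 11110*
[col 1] -0000*, -0010*, -0110*, -1011, -1100*, -1110*, 0-000*, 0-010*, 0-011*, 0-100*, 0-110*, 00-00*, 00-10*, 000-0*, 0001-*, 001-0*, 0010-, 01-00*, 01-10*, 01-11*, 010-0*, 0101-*, 011-0*, 0111-*, 1-110*, 10-10*, 100-0*, 1000-, 111-0*, 1110-
[col 2] --110, -0-10, -00-0, -11-0, 0--00*, 0--10*, 0-0-0*, 0-01-, 0-1-0*, 00--0*, 01--0*, 01-1-
[col 3] 0---0
Prime implicants: --110, -0-10, -00-0, -1011, -11-0, 0---0, 0-01-, 0010-, 01-1-, 1000-, 1110-

-1011, 0010-, 1000-, 1110-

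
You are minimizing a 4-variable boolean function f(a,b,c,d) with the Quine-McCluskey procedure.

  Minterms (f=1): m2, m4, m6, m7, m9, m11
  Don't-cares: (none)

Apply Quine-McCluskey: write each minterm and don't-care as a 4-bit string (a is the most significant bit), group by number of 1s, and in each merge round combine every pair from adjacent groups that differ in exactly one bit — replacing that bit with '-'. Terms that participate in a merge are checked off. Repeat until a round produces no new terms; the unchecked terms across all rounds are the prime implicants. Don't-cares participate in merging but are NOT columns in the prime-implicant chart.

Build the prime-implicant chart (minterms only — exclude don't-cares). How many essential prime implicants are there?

4

[col 0] 0010*, 0100*, 0110*, 0111*, 1001*, 1011*
[col 1] 0-10, 01-0, 011-, 10-1
Prime implicants: 0-10, 01-0, 011-, 10-1
PI chart (minterm → PIs covering it):
  2 | 0-10  (sole → essential)
  4 | 01-0  (sole → essential)
  6 | 0-10,01-0,011-
  7 | 011-  (sole → essential)
  9 | 10-1  (sole → essential)
  11 | 10-1  (sole → essential)
Essential prime implicants: 0-10, 01-0, 011-, 10-1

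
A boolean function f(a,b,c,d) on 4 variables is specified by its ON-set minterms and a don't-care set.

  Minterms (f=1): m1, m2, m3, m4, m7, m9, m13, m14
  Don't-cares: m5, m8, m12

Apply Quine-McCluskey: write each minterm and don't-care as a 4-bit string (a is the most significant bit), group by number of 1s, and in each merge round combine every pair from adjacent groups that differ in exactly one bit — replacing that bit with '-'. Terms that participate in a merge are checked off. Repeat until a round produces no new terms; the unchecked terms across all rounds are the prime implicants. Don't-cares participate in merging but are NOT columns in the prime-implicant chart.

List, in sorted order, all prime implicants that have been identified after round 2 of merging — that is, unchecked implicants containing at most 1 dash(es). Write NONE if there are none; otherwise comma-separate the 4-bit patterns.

size-2^0 implicants → 0001(✓)  0010(✓)  0011(✓)  0100(✓)  0101(✓)  0111(✓)  1000(✓)  1001(✓)  1100(✓)  1101(✓)  1110(✓)
size-2^1 implicants → -001(✓)  -100(✓)  -101(✓)  0-01(✓)  0-11(✓)  00-1(✓)  001-  01-1(✓)  010-(✓)  1-00(✓)  1-01(✓)  100-(✓)  11-0  110-(✓)
size-2^2 implicants → --01  -10-  0--1  1-0-
Unchecked terms (primes): --01, -10-, 0--1, 001-, 1-0-, 11-0

001-, 11-0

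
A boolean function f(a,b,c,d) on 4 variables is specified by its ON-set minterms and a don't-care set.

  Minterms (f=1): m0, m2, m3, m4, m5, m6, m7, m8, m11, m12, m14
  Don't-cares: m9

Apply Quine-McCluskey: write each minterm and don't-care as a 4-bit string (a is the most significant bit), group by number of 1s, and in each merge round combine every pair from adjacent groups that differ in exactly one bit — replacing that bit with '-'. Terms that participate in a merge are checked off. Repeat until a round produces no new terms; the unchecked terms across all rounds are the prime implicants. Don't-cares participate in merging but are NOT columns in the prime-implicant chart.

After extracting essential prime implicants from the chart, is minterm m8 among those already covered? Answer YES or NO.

NO

size-2^0 implicants → 0000(✓)  0010(✓)  0011(✓)  0100(✓)  0101(✓)  0110(✓)  0111(✓)  1000(✓)  1001(✓)  1011(✓)  1100(✓)  1110(✓)
size-2^1 implicants → -000(✓)  -011  -100(✓)  -110(✓)  0-00(✓)  0-10(✓)  0-11(✓)  00-0(✓)  001-(✓)  01-0(✓)  01-1(✓)  010-(✓)  011-(✓)  1-00(✓)  10-1  100-  11-0(✓)
size-2^2 implicants → --00  -1-0  0--0  0-1-  01--
Unchecked terms (primes): --00, -011, -1-0, 0--0, 0-1-, 01--, 10-1, 100-
Minterm coverage:
  m0 ⊆ --00,0--0
  m2 ⊆ 0--0,0-1-
  m3 ⊆ -011,0-1-
  m4 ⊆ --00,-1-0,0--0,01--
  m5 ⊆ 01-- [E]
  m6 ⊆ -1-0,0--0,0-1-,01--
  m7 ⊆ 0-1-,01--
  m8 ⊆ --00,100-
  m11 ⊆ -011,10-1
  m12 ⊆ --00,-1-0
  m14 ⊆ -1-0 [E]
E = {-1-0, 01--}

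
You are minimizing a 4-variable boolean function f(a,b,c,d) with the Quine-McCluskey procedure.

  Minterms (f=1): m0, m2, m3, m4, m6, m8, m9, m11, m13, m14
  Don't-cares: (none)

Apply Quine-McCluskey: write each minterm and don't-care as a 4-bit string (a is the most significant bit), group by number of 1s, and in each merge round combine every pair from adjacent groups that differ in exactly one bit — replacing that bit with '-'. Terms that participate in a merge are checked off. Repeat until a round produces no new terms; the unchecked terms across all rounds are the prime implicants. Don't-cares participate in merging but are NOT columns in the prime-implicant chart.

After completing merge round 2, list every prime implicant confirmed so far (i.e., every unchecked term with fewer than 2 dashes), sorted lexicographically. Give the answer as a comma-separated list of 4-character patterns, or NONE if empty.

size-2^0 implicants → 0000(✓)  0010(✓)  0011(✓)  0100(✓)  0110(✓)  1000(✓)  1001(✓)  1011(✓)  1101(✓)  1110(✓)
size-2^1 implicants → -000  -011  -110  0-00(✓)  0-10(✓)  00-0(✓)  001-  01-0(✓)  1-01  10-1  100-
size-2^2 implicants → 0--0
Unchecked terms (primes): -000, -011, -110, 0--0, 001-, 1-01, 10-1, 100-

-000, -011, -110, 001-, 1-01, 10-1, 100-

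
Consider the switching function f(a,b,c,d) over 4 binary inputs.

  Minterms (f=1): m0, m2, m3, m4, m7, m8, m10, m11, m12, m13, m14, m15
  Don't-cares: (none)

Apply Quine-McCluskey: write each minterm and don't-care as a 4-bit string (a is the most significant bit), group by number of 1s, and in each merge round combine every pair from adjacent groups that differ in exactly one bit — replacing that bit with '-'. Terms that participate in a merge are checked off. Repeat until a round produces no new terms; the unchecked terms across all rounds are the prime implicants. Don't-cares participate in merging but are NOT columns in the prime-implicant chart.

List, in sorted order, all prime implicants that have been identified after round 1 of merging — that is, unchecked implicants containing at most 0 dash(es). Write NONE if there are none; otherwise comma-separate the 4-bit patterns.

size-2^0 implicants → 0000(✓)  0010(✓)  0011(✓)  0100(✓)  0111(✓)  1000(✓)  1010(✓)  1011(✓)  1100(✓)  1101(✓)  1110(✓)  1111(✓)
size-2^1 implicants → -000(✓)  -010(✓)  -011(✓)  -100(✓)  -111(✓)  0-00(✓)  0-11(✓)  00-0(✓)  001-(✓)  1-00(✓)  1-10(✓)  1-11(✓)  10-0(✓)  101-(✓)  11-0(✓)  11-1(✓)  110-(✓)  111-(✓)
size-2^2 implicants → --00  --11  -0-0  -01-  1--0  1-1-  11--
Unchecked terms (primes): --00, --11, -0-0, -01-, 1--0, 1-1-, 11--

NONE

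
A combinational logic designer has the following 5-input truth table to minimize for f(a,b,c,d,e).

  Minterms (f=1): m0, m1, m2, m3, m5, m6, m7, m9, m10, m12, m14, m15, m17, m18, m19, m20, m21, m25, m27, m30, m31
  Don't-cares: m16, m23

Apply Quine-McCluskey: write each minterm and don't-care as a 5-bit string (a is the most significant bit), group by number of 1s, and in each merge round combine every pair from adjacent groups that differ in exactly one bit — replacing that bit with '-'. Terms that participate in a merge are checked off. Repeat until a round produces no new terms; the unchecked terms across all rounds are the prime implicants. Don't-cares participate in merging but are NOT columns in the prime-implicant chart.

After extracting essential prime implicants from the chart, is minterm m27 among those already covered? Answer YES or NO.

NO

Round 0: 00000✓ 00001✓ 00010✓ 00011✓ 00101✓ 00110✓ 00111✓ 01001✓ 01010✓ 01100✓ 01110✓ 01111✓ 10000✓ 10001✓ 10010✓ 10011✓ 10100✓ 10101✓ 10111✓ 11001✓ 11011✓ 11110✓ 11111✓
Round 1: -0000✓ -0001✓ -0010✓ -0011✓ -0101✓ -0111✓ -1001✓ -1110✓ -1111✓ 0-001✓ 0-010✓ 0-110✓ 0-111✓ 00-01✓ 00-10✓ 00-11✓ 000-0✓ 000-1✓ 0000-✓ 0001-✓ 001-1✓ 0011-✓ 01-10✓ 011-0 0111-✓ 1-001✓ 1-011✓ 1-111✓ 10-00✓ 10-01✓ 10-11✓ 100-0✓ 100-1✓ 1000-✓ 1001-✓ 101-1✓ 1010-✓ 11-11✓ 110-1✓ 1111-✓
Round 2: --001 --111 -0-01✓ -0-11✓ -00-0✓ -00-1✓ -000-✓ -001-✓ -01-1✓ -111- 0--10 0-11- 00--1✓ 00-1- 000--✓ 1--11 1-0-1 10--1✓ 10-0- 100--✓
Round 3: -0--1 -00--
PIs = {--001, --111, -0--1, -00--, -111-, 0--10, 0-11-, 00-1-, 011-0, 1--11, 1-0-1, 10-0-}
Coverage chart:
  m0: -00-- ←essential
  m1: --001,-0--1,-00--
  m2: -00--,0--10,00-1-
  m3: -0--1,-00--,00-1-
  m5: -0--1 ←essential
  m6: 0--10,0-11-,00-1-
  m7: --111,-0--1,0-11-,00-1-
  m9: --001 ←essential
  m10: 0--10 ←essential
  m12: 011-0 ←essential
  m14: -111-,0--10,0-11-,011-0
  m15: --111,-111-,0-11-
  m17: --001,-0--1,-00--,1-0-1,10-0-
  m18: -00-- ←essential
  m19: -0--1,-00--,1--11,1-0-1
  m20: 10-0- ←essential
  m21: -0--1,10-0-
  m25: --001,1-0-1
  m27: 1--11,1-0-1
  m30: -111- ←essential
  m31: --111,-111-,1--11
Essential: --001, -0--1, -00--, -111-, 0--10, 011-0, 10-0-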